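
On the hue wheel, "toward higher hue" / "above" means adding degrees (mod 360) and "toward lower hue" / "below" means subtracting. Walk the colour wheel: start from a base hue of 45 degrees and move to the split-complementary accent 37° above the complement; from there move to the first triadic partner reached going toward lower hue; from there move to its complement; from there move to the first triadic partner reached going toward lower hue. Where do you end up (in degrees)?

202°

45 + 217 = 262°   (split-comp 37° ↑)
262 − 120 = 142°   (triadic ↓)
142 + 180 = 322°   (complement)
322 − 120 = 202°   (triadic ↓)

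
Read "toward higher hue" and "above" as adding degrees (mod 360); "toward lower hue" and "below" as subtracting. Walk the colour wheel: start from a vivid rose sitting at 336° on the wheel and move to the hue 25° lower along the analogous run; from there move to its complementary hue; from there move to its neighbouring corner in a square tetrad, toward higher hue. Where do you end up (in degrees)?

336 − 25 = 311°   (analog 25° ↓)
311 + 180 = 491 → 491 − 360 = 131°   (complement)
131 + 90 = 221°   (square ↑)

221°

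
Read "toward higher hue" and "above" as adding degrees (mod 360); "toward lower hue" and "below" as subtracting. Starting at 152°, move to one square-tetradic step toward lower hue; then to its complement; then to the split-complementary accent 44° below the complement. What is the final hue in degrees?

18°

square ↓ −90°: 152 − 90 = 62°
complement +180°: 62 + 180 = 242°
split-comp 44° ↓ +136°: 242 + 136 = 378 → 378 − 360 = 18°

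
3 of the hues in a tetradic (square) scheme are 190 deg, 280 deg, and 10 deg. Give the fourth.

A square tetradic scheme places four hues every 90°.
The full set through 10° is {10°, 100°, 190°, 280°}.
Given {10°, 190°, 280°}, the missing hue is 100°.

100°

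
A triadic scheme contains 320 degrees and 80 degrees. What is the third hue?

A triad spaces three hues 120° apart.
The full set is {80°, 200°, 320°}.

200°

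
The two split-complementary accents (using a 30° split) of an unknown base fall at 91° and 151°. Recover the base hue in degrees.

The accents sit 30° either side of the complement, so the complement is their short-arc midpoint on the wheel.
Short-arc midpoint of 91° and 151°: 121°.
Base is 180° from the complement: 121 − 180 = -59 → -59 + 360 = 301°

301°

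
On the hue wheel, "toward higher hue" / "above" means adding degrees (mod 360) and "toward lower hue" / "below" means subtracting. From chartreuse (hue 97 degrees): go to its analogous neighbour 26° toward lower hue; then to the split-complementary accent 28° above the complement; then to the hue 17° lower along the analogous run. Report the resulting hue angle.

262°

analog 26° ↓ −26°: 97 − 26 = 71°
split-comp 28° ↑ +208°: 71 + 208 = 279°
analog 17° ↓ −17°: 279 − 17 = 262°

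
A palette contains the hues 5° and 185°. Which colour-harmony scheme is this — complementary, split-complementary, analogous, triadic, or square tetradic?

complementary

Sort the hues: 5°, 185°.
Successive gaps around the wheel: 180°, 180°.
Two hues 180° apart are complementary.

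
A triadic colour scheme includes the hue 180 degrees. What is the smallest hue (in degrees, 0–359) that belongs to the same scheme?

60°

A triad places three hues 120° apart.
The full set through 180° is {60°, 180°, 300°}.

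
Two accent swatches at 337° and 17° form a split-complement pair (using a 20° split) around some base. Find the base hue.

177°

The accents sit 20° either side of the complement, so the complement is their short-arc midpoint on the wheel.
Short-arc midpoint of 337° and 17°: 357°.
Base is 180° from the complement: 357 − 180 = 177°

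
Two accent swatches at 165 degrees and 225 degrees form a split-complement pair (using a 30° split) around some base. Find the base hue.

The accents sit 30° either side of the complement, so the complement is their short-arc midpoint on the wheel.
Short-arc midpoint of 165° and 225°: 195°.
Base is 180° from the complement: 195 − 180 = 15°

15°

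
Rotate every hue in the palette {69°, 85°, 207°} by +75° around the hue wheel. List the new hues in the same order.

144°, 160°, 282°

69 + 75 = 144°
85 + 75 = 160°
207 + 75 = 282°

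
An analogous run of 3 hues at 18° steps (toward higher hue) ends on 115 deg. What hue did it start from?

79°

2 steps of 18° (toward higher hue) give a net shift of +36°.
Start = end − shift: 115 − 36 = 79°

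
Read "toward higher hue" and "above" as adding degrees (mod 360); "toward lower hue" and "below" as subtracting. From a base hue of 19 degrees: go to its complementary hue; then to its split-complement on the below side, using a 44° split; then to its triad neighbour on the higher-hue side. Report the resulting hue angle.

95°

complement +180°: 19 + 180 = 199°
split-comp 44° ↓ +136°: 199 + 136 = 335°
triadic ↑ +120°: 335 + 120 = 455 → 455 − 360 = 95°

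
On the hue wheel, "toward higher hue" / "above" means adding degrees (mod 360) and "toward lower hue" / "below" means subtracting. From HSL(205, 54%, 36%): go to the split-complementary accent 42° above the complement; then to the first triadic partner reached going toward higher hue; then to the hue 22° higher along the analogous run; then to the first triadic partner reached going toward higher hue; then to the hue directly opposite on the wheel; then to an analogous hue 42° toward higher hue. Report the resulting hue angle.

205 + 222 = 427 → 427 − 360 = 67°   (split-comp 42° ↑)
67 + 120 = 187°   (triadic ↑)
187 + 22 = 209°   (analog 22° ↑)
209 + 120 = 329°   (triadic ↑)
329 + 180 = 509 → 509 − 360 = 149°   (complement)
149 + 42 = 191°   (analog 42° ↑)

191°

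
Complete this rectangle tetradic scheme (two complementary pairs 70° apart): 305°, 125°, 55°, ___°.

A rectangular tetradic uses two complementary pairs 70° apart: offsets 0°, 70°, 180°, 250°.
Among {55°, 125°, 305°}, 305° and 125° are a 180° pair.
The remaining hue 55° needs its own complement: 55 + 180 = 235°

235°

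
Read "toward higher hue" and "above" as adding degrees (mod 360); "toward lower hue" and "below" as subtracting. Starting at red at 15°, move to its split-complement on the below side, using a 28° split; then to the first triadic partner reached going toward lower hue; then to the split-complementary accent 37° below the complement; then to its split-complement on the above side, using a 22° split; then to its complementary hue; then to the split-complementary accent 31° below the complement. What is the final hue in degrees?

+152° (split-comp 28° ↓): 15 + 152 = 167°
−120° (triadic ↓): 167 − 120 = 47°
+143° (split-comp 37° ↓): 47 + 143 = 190°
+202° (split-comp 22° ↑): 190 + 202 = 392 → 392 − 360 = 32°
+180° (complement): 32 + 180 = 212°
+149° (split-comp 31° ↓): 212 + 149 = 361 → 361 − 360 = 1°

1°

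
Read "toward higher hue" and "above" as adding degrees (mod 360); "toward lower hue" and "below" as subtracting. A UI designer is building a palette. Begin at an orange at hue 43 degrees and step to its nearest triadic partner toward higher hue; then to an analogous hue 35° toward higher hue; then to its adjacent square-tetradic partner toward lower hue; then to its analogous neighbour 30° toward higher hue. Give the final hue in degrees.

138°

triadic ↑ +120°: 43 + 120 = 163°
analog 35° ↑ +35°: 163 + 35 = 198°
square ↓ −90°: 198 − 90 = 108°
analog 30° ↑ +30°: 108 + 30 = 138°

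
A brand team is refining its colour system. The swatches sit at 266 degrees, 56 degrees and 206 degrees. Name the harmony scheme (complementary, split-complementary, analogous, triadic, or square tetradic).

split-complementary

Sort the hues: 56°, 206°, 266°.
Successive gaps around the wheel: 150°, 60°, 150°.
Two 150° gaps and one 60° gap — a base hue opposite a pair of accents 30° either side of its complement — is the split-complementary pattern.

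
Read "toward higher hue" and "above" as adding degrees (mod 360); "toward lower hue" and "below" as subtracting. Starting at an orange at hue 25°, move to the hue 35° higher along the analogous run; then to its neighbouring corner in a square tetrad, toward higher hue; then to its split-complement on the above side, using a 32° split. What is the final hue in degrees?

2°

+35° (analog 35° ↑): 25 + 35 = 60°
+90° (square ↑): 60 + 90 = 150°
+212° (split-comp 32° ↑): 150 + 212 = 362 → 362 − 360 = 2°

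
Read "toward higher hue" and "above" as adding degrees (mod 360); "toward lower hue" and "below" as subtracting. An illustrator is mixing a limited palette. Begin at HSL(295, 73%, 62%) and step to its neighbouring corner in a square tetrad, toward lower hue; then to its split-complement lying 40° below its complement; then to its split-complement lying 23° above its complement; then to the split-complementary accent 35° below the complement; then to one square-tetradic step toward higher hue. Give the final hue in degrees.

−90° (square ↓): 295 − 90 = 205°
+140° (split-comp 40° ↓): 205 + 140 = 345°
+203° (split-comp 23° ↑): 345 + 203 = 548 → 548 − 360 = 188°
+145° (split-comp 35° ↓): 188 + 145 = 333°
+90° (square ↑): 333 + 90 = 423 → 423 − 360 = 63°

63°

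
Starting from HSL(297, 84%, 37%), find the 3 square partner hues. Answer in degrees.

A square tetradic scheme places four hues every 90°.
297 + 90 = 387 → 387 − 360 = 27°
297 + 180 = 477 → 477 − 360 = 117°
297 + 270 = 567 → 567 − 360 = 207°

27°, 117° and 207°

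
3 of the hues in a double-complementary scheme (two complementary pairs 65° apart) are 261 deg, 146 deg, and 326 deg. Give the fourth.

A rectangular tetradic uses two complementary pairs 65° apart: offsets 0°, 65°, 180°, 245°.
Among {146°, 261°, 326°}, 146° and 326° are a 180° pair.
The remaining hue 261° needs its own complement: 261 + 180 = 441 → 441 − 360 = 81°

81°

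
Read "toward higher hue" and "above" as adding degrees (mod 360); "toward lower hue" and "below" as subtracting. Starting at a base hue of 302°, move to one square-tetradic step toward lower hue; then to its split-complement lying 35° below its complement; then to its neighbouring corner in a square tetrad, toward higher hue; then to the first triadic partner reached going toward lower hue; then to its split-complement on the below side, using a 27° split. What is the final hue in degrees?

302 − 90 = 212°   (square ↓)
212 + 145 = 357°   (split-comp 35° ↓)
357 + 90 = 447 → 447 − 360 = 87°   (square ↑)
87 − 120 = -33 → -33 + 360 = 327°   (triadic ↓)
327 + 153 = 480 → 480 − 360 = 120°   (split-comp 27° ↓)

120°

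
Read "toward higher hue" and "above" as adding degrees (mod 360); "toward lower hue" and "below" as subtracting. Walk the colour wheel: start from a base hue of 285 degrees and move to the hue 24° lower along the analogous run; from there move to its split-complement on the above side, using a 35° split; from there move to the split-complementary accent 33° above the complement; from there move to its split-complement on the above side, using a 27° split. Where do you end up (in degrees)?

−24° (analog 24° ↓): 285 − 24 = 261°
+215° (split-comp 35° ↑): 261 + 215 = 476 → 476 − 360 = 116°
+213° (split-comp 33° ↑): 116 + 213 = 329°
+207° (split-comp 27° ↑): 329 + 207 = 536 → 536 − 360 = 176°

176°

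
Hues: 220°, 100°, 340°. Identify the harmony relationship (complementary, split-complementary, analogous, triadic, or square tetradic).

Sort the hues: 100°, 220°, 340°.
Successive gaps around the wheel: 120°, 120°, 120°.
Three hues equally spaced 120° apart form a triad.

triadic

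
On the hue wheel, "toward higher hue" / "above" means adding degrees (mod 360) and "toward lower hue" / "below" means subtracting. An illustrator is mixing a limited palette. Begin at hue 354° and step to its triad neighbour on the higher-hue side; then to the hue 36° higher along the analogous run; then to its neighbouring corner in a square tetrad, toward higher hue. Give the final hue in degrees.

+120° (triadic ↑): 354 + 120 = 474 → 474 − 360 = 114°
+36° (analog 36° ↑): 114 + 36 = 150°
+90° (square ↑): 150 + 90 = 240°

240°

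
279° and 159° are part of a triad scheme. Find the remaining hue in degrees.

A triad places three hues 120° apart.
The full set through 159° is {39°, 159°, 279°}.
Given {159°, 279°}, the missing hue is 39°.

39°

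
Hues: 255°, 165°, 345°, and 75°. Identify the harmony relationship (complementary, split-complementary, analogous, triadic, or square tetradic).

square tetradic

Sort the hues: 75°, 165°, 255°, 345°.
Successive gaps around the wheel: 90°, 90°, 90°, 90°.
Four hues every 90° form a square tetradic scheme.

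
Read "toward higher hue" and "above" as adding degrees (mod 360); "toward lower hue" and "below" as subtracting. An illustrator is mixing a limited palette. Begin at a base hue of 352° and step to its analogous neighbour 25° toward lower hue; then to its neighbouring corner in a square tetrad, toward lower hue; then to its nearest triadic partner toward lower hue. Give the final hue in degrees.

117°

analog 25° ↓ −25°: 352 − 25 = 327°
square ↓ −90°: 327 − 90 = 237°
triadic ↓ −120°: 237 − 120 = 117°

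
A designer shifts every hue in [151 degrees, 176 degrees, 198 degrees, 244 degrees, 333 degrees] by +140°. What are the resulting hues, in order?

151 + 140 = 291°
176 + 140 = 316°
198 + 140 = 338°
244 + 140 = 384 → 384 − 360 = 24°
333 + 140 = 473 → 473 − 360 = 113°

291°, 316°, 338°, 24°, 113°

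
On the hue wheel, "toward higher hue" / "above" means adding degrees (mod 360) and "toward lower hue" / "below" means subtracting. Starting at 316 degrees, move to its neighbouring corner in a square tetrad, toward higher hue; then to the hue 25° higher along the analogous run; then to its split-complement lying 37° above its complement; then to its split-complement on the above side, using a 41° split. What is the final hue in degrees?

149°

316 + 90 = 406 → 406 − 360 = 46°   (square ↑)
46 + 25 = 71°   (analog 25° ↑)
71 + 217 = 288°   (split-comp 37° ↑)
288 + 221 = 509 → 509 − 360 = 149°   (split-comp 41° ↑)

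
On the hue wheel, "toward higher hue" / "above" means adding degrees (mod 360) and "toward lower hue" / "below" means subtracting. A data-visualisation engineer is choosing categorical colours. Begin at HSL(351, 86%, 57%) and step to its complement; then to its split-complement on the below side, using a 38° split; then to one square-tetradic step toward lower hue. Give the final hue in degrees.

223°

351 + 180 = 531 → 531 − 360 = 171°   (complement)
171 + 142 = 313°   (split-comp 38° ↓)
313 − 90 = 223°   (square ↓)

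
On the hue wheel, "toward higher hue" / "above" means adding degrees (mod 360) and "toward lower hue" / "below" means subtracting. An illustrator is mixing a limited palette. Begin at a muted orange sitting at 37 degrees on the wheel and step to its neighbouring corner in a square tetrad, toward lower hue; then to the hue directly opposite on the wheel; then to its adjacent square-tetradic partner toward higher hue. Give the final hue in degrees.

217°

−90° (square ↓): 37 − 90 = -53 → -53 + 360 = 307°
+180° (complement): 307 + 180 = 487 → 487 − 360 = 127°
+90° (square ↑): 127 + 90 = 217°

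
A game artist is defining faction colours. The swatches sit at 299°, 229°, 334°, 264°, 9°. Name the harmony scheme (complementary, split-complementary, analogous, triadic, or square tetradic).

analogous

Sort the hues: 9°, 229°, 264°, 299°, 334°.
Successive gaps around the wheel: 220°, 35°, 35°, 35°, 35°.
A run of hues at equal small steps (35°) with one large closing gap is an analogous group.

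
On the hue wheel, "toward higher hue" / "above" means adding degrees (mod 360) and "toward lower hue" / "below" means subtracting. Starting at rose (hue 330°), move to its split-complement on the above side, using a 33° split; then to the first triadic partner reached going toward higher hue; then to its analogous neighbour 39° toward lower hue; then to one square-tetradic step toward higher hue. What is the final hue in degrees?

354°

330 + 213 = 543 → 543 − 360 = 183°   (split-comp 33° ↑)
183 + 120 = 303°   (triadic ↑)
303 − 39 = 264°   (analog 39° ↓)
264 + 90 = 354°   (square ↑)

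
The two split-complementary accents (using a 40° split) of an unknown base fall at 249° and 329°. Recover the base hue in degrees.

109°

The accents sit 40° either side of the complement, so the complement is their short-arc midpoint on the wheel.
Short-arc midpoint of 249° and 329°: 289°.
Base is 180° from the complement: 289 − 180 = 109°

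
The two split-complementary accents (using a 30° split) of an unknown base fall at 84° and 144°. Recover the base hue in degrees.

294°

The accents sit 30° either side of the complement, so the complement is their short-arc midpoint on the wheel.
Short-arc midpoint of 84° and 144°: 114°.
Base is 180° from the complement: 114 − 180 = -66 → -66 + 360 = 294°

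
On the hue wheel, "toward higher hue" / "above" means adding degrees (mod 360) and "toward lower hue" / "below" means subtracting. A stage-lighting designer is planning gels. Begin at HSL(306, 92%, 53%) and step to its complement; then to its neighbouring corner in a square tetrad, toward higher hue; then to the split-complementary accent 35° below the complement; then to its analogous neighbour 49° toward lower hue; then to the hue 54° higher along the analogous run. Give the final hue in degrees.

6°

306 + 180 = 486 → 486 − 360 = 126°   (complement)
126 + 90 = 216°   (square ↑)
216 + 145 = 361 → 361 − 360 = 1°   (split-comp 35° ↓)
1 − 49 = -48 → -48 + 360 = 312°   (analog 49° ↓)
312 + 54 = 366 → 366 − 360 = 6°   (analog 54° ↑)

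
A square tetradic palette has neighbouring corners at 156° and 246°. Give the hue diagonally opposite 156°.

A square tetradic scheme places four hues 90° apart; opposite corners are 180° apart.
156 + 180 = 336°

336°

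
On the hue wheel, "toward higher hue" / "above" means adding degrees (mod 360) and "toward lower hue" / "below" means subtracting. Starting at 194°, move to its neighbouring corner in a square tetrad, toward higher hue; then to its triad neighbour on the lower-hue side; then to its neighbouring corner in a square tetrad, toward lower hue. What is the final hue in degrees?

+90° (square ↑): 194 + 90 = 284°
−120° (triadic ↓): 284 − 120 = 164°
−90° (square ↓): 164 − 90 = 74°

74°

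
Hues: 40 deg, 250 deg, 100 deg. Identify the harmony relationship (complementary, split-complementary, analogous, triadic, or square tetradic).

Sort the hues: 40°, 100°, 250°.
Successive gaps around the wheel: 60°, 150°, 150°.
Two 150° gaps and one 60° gap — a base hue opposite a pair of accents 30° either side of its complement — is the split-complementary pattern.

split-complementary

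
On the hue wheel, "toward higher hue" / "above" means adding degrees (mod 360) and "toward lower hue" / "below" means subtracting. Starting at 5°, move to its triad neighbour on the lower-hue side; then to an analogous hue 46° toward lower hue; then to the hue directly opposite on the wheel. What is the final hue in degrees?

19°

−120° (triadic ↓): 5 − 120 = -115 → -115 + 360 = 245°
−46° (analog 46° ↓): 245 − 46 = 199°
+180° (complement): 199 + 180 = 379 → 379 − 360 = 19°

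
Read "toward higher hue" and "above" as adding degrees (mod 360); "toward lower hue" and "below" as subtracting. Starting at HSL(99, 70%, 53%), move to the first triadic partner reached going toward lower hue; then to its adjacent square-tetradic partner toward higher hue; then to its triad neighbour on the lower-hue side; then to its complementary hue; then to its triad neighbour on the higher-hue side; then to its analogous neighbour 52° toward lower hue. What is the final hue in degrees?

197°

−120° (triadic ↓): 99 − 120 = -21 → -21 + 360 = 339°
+90° (square ↑): 339 + 90 = 429 → 429 − 360 = 69°
−120° (triadic ↓): 69 − 120 = -51 → -51 + 360 = 309°
+180° (complement): 309 + 180 = 489 → 489 − 360 = 129°
+120° (triadic ↑): 129 + 120 = 249°
−52° (analog 52° ↓): 249 − 52 = 197°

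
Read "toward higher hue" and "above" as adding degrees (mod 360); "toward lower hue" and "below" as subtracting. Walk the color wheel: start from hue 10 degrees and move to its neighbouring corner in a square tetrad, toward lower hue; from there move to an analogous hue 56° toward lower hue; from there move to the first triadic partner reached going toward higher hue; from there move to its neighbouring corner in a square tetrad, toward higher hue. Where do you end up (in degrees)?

74°

−90° (square ↓): 10 − 90 = -80 → -80 + 360 = 280°
−56° (analog 56° ↓): 280 − 56 = 224°
+120° (triadic ↑): 224 + 120 = 344°
+90° (square ↑): 344 + 90 = 434 → 434 − 360 = 74°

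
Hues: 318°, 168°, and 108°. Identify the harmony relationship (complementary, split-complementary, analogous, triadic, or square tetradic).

Sort the hues: 108°, 168°, 318°.
Successive gaps around the wheel: 60°, 150°, 150°.
Two 150° gaps and one 60° gap — a base hue opposite a pair of accents 30° either side of its complement — is the split-complementary pattern.

split-complementary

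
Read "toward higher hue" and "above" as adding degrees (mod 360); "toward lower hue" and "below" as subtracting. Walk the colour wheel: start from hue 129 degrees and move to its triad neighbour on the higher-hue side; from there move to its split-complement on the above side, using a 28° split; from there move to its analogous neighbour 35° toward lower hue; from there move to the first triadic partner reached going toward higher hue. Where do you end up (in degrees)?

129 + 120 = 249°   (triadic ↑)
249 + 208 = 457 → 457 − 360 = 97°   (split-comp 28° ↑)
97 − 35 = 62°   (analog 35° ↓)
62 + 120 = 182°   (triadic ↑)

182°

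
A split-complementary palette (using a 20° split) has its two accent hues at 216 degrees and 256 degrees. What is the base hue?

56°

The accents sit 20° either side of the complement, so the complement is their short-arc midpoint on the wheel.
Short-arc midpoint of 216° and 256°: 236°.
Base is 180° from the complement: 236 − 180 = 56°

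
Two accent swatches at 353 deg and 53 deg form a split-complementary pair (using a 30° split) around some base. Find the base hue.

The accents sit 30° either side of the complement, so the complement is their short-arc midpoint on the wheel.
Short-arc midpoint of 353° and 53°: 23°.
Base is 180° from the complement: 23 − 180 = -157 → -157 + 360 = 203°

203°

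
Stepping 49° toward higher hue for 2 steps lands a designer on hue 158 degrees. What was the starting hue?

60°

2 steps of 49° (toward higher hue) give a net shift of +98°.
Start = end − shift: 158 − 98 = 60°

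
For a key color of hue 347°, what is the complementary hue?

The complement sits 180° across the wheel.
347 + 180 = 527 → 527 − 360 = 167°

167°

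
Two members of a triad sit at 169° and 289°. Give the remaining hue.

A triad spaces three hues 120° apart.
The full set is {49°, 169°, 289°}.

49°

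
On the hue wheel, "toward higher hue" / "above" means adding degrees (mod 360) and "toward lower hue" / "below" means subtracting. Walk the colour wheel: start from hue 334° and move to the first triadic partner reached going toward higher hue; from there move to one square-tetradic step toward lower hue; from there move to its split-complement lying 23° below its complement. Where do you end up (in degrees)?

161°

+120° (triadic ↑): 334 + 120 = 454 → 454 − 360 = 94°
−90° (square ↓): 94 − 90 = 4°
+157° (split-comp 23° ↓): 4 + 157 = 161°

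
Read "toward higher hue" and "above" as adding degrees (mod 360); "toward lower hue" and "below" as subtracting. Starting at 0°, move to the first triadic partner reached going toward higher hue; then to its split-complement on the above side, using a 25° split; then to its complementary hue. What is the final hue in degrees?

0 + 120 = 120°   (triadic ↑)
120 + 205 = 325°   (split-comp 25° ↑)
325 + 180 = 505 → 505 − 360 = 145°   (complement)

145°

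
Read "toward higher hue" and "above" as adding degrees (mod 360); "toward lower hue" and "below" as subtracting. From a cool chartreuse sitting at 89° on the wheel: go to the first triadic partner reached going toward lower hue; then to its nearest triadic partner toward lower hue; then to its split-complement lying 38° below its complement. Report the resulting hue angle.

351°

89 − 120 = -31 → -31 + 360 = 329°   (triadic ↓)
329 − 120 = 209°   (triadic ↓)
209 + 142 = 351°   (split-comp 38° ↓)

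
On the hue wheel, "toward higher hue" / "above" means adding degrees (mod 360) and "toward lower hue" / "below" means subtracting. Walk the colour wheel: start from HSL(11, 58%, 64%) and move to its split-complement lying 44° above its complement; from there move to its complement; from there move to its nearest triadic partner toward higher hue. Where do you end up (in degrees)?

11 + 224 = 235°   (split-comp 44° ↑)
235 + 180 = 415 → 415 − 360 = 55°   (complement)
55 + 120 = 175°   (triadic ↑)

175°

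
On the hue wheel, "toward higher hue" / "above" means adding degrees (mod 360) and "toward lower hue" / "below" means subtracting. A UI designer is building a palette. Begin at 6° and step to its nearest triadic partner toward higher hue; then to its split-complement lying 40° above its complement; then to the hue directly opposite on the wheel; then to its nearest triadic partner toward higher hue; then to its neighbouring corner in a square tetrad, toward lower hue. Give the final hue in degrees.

triadic ↑ +120°: 6 + 120 = 126°
split-comp 40° ↑ +220°: 126 + 220 = 346°
complement +180°: 346 + 180 = 526 → 526 − 360 = 166°
triadic ↑ +120°: 166 + 120 = 286°
square ↓ −90°: 286 − 90 = 196°

196°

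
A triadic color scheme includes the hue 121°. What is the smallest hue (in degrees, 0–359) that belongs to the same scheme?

1°

A triad places three hues 120° apart.
The full set through 121° is {1°, 121°, 241°}.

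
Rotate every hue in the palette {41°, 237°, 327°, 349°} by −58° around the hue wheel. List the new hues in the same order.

41 − 58 = -17 → -17 + 360 = 343°
237 − 58 = 179°
327 − 58 = 269°
349 − 58 = 291°

343°, 179°, 269°, 291°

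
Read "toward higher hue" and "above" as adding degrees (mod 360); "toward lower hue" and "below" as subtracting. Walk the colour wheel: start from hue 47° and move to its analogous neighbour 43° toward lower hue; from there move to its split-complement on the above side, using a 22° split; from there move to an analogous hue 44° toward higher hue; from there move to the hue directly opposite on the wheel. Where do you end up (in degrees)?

−43° (analog 43° ↓): 47 − 43 = 4°
+202° (split-comp 22° ↑): 4 + 202 = 206°
+44° (analog 44° ↑): 206 + 44 = 250°
+180° (complement): 250 + 180 = 430 → 430 − 360 = 70°

70°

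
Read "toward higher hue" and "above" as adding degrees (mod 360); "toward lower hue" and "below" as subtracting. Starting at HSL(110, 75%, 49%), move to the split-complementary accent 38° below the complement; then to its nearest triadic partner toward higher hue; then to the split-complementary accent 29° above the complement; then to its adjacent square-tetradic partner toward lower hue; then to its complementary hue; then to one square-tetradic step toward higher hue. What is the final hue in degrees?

110 + 142 = 252°   (split-comp 38° ↓)
252 + 120 = 372 → 372 − 360 = 12°   (triadic ↑)
12 + 209 = 221°   (split-comp 29° ↑)
221 − 90 = 131°   (square ↓)
131 + 180 = 311°   (complement)
311 + 90 = 401 → 401 − 360 = 41°   (square ↑)

41°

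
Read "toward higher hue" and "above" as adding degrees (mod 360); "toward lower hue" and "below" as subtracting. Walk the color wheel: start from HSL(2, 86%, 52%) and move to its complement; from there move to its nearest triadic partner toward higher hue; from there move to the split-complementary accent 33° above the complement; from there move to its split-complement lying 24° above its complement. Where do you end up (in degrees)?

359°

+180° (complement): 2 + 180 = 182°
+120° (triadic ↑): 182 + 120 = 302°
+213° (split-comp 33° ↑): 302 + 213 = 515 → 515 − 360 = 155°
+204° (split-comp 24° ↑): 155 + 204 = 359°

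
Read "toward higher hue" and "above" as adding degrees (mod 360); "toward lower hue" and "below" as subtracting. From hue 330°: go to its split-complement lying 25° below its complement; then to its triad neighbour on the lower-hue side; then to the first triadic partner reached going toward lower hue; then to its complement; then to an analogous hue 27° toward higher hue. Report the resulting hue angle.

92°

split-comp 25° ↓ +155°: 330 + 155 = 485 → 485 − 360 = 125°
triadic ↓ −120°: 125 − 120 = 5°
triadic ↓ −120°: 5 − 120 = -115 → -115 + 360 = 245°
complement +180°: 245 + 180 = 425 → 425 − 360 = 65°
analog 27° ↑ +27°: 65 + 27 = 92°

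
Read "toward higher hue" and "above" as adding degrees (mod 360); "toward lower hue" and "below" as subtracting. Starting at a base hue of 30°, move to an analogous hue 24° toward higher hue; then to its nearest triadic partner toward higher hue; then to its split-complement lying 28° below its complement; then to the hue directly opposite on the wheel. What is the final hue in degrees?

146°

30 + 24 = 54°   (analog 24° ↑)
54 + 120 = 174°   (triadic ↑)
174 + 152 = 326°   (split-comp 28° ↓)
326 + 180 = 506 → 506 − 360 = 146°   (complement)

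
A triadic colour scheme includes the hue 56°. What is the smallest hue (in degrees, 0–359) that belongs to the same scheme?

A triad places three hues 120° apart.
The full set through 56° is {56°, 176°, 296°}.

56°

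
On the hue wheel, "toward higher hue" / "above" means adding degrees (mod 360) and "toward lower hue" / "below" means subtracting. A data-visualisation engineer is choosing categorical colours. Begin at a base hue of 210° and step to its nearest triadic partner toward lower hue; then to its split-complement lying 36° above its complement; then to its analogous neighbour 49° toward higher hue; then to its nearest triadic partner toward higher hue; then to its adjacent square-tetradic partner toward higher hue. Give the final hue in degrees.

210 − 120 = 90°   (triadic ↓)
90 + 216 = 306°   (split-comp 36° ↑)
306 + 49 = 355°   (analog 49° ↑)
355 + 120 = 475 → 475 − 360 = 115°   (triadic ↑)
115 + 90 = 205°   (square ↑)

205°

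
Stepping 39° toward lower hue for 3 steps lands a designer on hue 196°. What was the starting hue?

3 steps of 39° (toward lower hue) give a net shift of −117°.
Start = end − shift: 196 + 117 = 313°

313°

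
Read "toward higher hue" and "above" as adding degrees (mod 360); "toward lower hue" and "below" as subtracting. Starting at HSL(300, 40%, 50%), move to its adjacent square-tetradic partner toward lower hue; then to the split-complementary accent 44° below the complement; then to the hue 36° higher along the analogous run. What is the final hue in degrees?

square ↓ −90°: 300 − 90 = 210°
split-comp 44° ↓ +136°: 210 + 136 = 346°
analog 36° ↑ +36°: 346 + 36 = 382 → 382 − 360 = 22°

22°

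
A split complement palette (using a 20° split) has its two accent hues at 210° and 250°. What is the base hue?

The accents sit 20° either side of the complement, so the complement is their short-arc midpoint on the wheel.
Short-arc midpoint of 210° and 250°: 230°.
Base is 180° from the complement: 230 − 180 = 50°

50°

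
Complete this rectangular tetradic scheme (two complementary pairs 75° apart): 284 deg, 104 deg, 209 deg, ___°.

29°

A rectangular tetradic uses two complementary pairs 75° apart: offsets 0°, 75°, 180°, 255°.
Among {104°, 209°, 284°}, 284° and 104° are a 180° pair.
The remaining hue 209° needs its own complement: 209 + 180 = 389 → 389 − 360 = 29°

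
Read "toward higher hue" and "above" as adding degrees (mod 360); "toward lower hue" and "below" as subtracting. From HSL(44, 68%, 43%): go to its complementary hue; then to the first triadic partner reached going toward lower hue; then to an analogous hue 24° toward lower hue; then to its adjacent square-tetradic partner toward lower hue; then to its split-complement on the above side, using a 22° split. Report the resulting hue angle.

192°

44 + 180 = 224°   (complement)
224 − 120 = 104°   (triadic ↓)
104 − 24 = 80°   (analog 24° ↓)
80 − 90 = -10 → -10 + 360 = 350°   (square ↓)
350 + 202 = 552 → 552 − 360 = 192°   (split-comp 22° ↑)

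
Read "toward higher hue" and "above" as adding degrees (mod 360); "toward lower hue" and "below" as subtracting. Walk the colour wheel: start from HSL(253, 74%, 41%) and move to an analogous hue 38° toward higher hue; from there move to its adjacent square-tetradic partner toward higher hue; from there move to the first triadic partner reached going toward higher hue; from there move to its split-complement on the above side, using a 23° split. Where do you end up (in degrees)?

+38° (analog 38° ↑): 253 + 38 = 291°
+90° (square ↑): 291 + 90 = 381 → 381 − 360 = 21°
+120° (triadic ↑): 21 + 120 = 141°
+203° (split-comp 23° ↑): 141 + 203 = 344°

344°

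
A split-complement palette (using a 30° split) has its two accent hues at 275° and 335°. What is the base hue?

The accents sit 30° either side of the complement, so the complement is their short-arc midpoint on the wheel.
Short-arc midpoint of 275° and 335°: 305°.
Base is 180° from the complement: 305 − 180 = 125°

125°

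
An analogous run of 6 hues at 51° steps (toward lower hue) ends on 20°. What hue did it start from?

5 steps of 51° (toward lower hue) give a net shift of −255°.
Start = end − shift: 20 + 255 = 275°

275°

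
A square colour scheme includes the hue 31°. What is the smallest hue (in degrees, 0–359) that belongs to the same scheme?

31°

A square tetradic scheme places four hues every 90°.
The full set through 31° is {31°, 121°, 211°, 301°}.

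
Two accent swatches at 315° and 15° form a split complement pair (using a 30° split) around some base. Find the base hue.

The accents sit 30° either side of the complement, so the complement is their short-arc midpoint on the wheel.
Short-arc midpoint of 315° and 15°: 345°.
Base is 180° from the complement: 345 − 180 = 165°

165°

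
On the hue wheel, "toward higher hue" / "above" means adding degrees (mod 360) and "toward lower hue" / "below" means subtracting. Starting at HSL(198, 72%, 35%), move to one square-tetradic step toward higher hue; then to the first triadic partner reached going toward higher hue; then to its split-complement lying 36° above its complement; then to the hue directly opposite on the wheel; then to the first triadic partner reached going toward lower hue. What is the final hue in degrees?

324°

+90° (square ↑): 198 + 90 = 288°
+120° (triadic ↑): 288 + 120 = 408 → 408 − 360 = 48°
+216° (split-comp 36° ↑): 48 + 216 = 264°
+180° (complement): 264 + 180 = 444 → 444 − 360 = 84°
−120° (triadic ↓): 84 − 120 = -36 → -36 + 360 = 324°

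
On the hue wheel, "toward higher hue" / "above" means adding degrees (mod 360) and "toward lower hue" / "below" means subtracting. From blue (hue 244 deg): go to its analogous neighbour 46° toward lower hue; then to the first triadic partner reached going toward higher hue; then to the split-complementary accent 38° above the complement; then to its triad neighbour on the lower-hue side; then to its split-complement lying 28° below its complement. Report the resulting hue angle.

analog 46° ↓ −46°: 244 − 46 = 198°
triadic ↑ +120°: 198 + 120 = 318°
split-comp 38° ↑ +218°: 318 + 218 = 536 → 536 − 360 = 176°
triadic ↓ −120°: 176 − 120 = 56°
split-comp 28° ↓ +152°: 56 + 152 = 208°

208°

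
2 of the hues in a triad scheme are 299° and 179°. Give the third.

59°

A triad places three hues 120° apart.
The full set through 179° is {59°, 179°, 299°}.
Given {179°, 299°}, the missing hue is 59°.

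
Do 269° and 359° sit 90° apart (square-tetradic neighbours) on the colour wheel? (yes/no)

yes

Angular distance: |269 − 359| = 90 = 90°.
90° apart (square-tetradic neighbours) requires 90°.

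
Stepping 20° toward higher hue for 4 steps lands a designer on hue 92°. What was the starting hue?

12°

4 steps of 20° (toward higher hue) give a net shift of +80°.
Start = end − shift: 92 − 80 = 12°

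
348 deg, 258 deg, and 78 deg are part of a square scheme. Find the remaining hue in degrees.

168°

A square tetradic scheme places four hues every 90°.
The full set through 78° is {78°, 168°, 258°, 348°}.
Given {78°, 258°, 348°}, the missing hue is 168°.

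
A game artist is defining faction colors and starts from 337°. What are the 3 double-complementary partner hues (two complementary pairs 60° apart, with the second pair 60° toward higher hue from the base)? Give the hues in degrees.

37°, 157°, 217°

A rectangular tetradic uses two complementary pairs 60° apart: offsets 0°, 60°, 180°, 240°.
337 + 60 = 397 → 397 − 360 = 37°
337 + 180 = 517 → 517 − 360 = 157°
337 + 240 = 577 → 577 − 360 = 217°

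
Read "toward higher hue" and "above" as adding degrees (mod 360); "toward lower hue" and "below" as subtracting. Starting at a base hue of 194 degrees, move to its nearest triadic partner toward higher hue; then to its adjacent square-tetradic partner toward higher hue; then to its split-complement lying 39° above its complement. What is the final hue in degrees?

263°

triadic ↑ +120°: 194 + 120 = 314°
square ↑ +90°: 314 + 90 = 404 → 404 − 360 = 44°
split-comp 39° ↑ +219°: 44 + 219 = 263°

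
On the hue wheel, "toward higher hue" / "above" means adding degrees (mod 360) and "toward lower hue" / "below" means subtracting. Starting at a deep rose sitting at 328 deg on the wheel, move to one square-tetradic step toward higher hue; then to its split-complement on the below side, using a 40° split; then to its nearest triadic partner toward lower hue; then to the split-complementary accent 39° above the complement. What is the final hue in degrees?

297°

square ↑ +90°: 328 + 90 = 418 → 418 − 360 = 58°
split-comp 40° ↓ +140°: 58 + 140 = 198°
triadic ↓ −120°: 198 − 120 = 78°
split-comp 39° ↑ +219°: 78 + 219 = 297°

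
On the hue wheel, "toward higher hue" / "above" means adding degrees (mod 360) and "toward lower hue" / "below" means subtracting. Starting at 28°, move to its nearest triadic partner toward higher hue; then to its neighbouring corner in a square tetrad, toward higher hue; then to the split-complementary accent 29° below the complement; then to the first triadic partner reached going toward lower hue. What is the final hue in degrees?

triadic ↑ +120°: 28 + 120 = 148°
square ↑ +90°: 148 + 90 = 238°
split-comp 29° ↓ +151°: 238 + 151 = 389 → 389 − 360 = 29°
triadic ↓ −120°: 29 − 120 = -91 → -91 + 360 = 269°

269°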